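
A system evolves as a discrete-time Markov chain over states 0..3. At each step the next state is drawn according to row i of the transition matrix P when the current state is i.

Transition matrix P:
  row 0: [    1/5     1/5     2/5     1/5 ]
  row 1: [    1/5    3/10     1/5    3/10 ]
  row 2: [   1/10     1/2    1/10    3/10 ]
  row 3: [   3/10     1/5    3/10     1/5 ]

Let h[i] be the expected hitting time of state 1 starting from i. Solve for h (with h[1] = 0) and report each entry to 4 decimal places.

First-step conditioning: h[1] = 0; for i ≠ 1, h[i] = 1 + Σ_k P[i][k]·h[k].
  h[0] = 1 + 1/5·h[0] + 2/5·h[2] + 1/5·h[3]
  h[2] = 1 + 1/10·h[0] + 1/10·h[2] + 3/10·h[3]
  h[3] = 1 + 3/10·h[0] + 3/10·h[2] + 1/5·h[3]
Solving the 3×3 linear system over states ≠ 1 gives exactly h = [655/188, 0, 505/188, 335/94] (h[1] = 0 is the target).

h = [3.4840, 0.0000, 2.6862, 3.5638]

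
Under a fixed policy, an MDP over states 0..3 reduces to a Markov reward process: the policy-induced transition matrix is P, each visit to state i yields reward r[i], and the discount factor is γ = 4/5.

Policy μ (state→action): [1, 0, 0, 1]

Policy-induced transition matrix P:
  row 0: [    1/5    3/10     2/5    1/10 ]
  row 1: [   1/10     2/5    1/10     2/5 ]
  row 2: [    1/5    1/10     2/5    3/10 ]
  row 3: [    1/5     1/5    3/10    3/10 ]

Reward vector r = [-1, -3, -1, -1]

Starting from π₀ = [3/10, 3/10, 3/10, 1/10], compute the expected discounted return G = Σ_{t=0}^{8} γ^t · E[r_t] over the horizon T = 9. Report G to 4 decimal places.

t=0: π = [0.3000, 0.3000, 0.3000, 0.1000], E[r] = -1.6000, γ^t·E[r] = -1.600000, running G = -1.600000
t=1: π = [0.1700, 0.2600, 0.3000, 0.2700], E[r] = -1.5200, γ^t·E[r] = -1.216000, running G = -2.816000
t=2: π = [0.1740, 0.2390, 0.2950, 0.2920], E[r] = -1.4780, γ^t·E[r] = -0.945920, running G = -3.761920
t=3: π = [0.1761, 0.2357, 0.2991, 0.2891], E[r] = -1.4714, γ^t·E[r] = -0.753357, running G = -4.515277
t=4: π = [0.1764, 0.2348, 0.3004, 0.2884], E[r] = -1.4697, γ^t·E[r] = -0.601981, running G = -5.117258
t=5: π = [0.1765, 0.2346, 0.3007, 0.2882], E[r] = -1.4691, γ^t·E[r] = -0.481410, running G = -5.598667
t=6: π = [0.1765, 0.2345, 0.3008, 0.2882], E[r] = -1.4690, γ^t·E[r] = -0.385087, running G = -5.983754
t=7: π = [0.1766, 0.2345, 0.3008, 0.2881], E[r] = -1.4689, γ^t·E[r] = -0.308060, running G = -6.291814
t=8: π = [0.1766, 0.2345, 0.3008, 0.2881], E[r] = -1.4689, γ^t·E[r] = -0.246446, running G = -6.538260

G = -6.5383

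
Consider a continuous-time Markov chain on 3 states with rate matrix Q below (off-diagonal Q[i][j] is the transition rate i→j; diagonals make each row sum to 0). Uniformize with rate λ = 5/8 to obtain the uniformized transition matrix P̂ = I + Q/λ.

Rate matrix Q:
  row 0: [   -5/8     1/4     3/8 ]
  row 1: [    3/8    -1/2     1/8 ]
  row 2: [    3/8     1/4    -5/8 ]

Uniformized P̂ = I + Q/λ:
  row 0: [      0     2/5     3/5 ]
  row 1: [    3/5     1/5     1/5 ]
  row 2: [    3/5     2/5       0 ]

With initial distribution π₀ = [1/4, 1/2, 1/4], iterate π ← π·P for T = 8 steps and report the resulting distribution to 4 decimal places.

π = [0.3729, 0.3333, 0.2938]

t=0: π = [0.2500, 0.5000, 0.2500]
t=1: π = [0.4500, 0.3000, 0.2500]
t=2: π = [0.3300, 0.3400, 0.3300]
t=3: π = [0.4020, 0.3320, 0.2660]
t=4: π = [0.3588, 0.3336, 0.3076]
t=5: π = [0.3847, 0.3333, 0.2820]
t=6: π = [0.3692, 0.3333, 0.2975]
t=7: π = [0.3785, 0.3333, 0.2882]
t=8: π = [0.3729, 0.3333, 0.2938]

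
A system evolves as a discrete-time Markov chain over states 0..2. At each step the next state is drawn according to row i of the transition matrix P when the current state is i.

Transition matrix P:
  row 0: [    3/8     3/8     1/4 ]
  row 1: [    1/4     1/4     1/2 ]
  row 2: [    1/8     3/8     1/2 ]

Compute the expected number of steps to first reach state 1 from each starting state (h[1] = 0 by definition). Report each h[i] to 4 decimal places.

h = [2.6667, 0.0000, 2.6667]

First-step conditioning: h[1] = 0; for i ≠ 1, h[i] = 1 + Σ_k P[i][k]·h[k].
  h[0] = 1 + 3/8·h[0] + 1/4·h[2]
  h[2] = 1 + 1/8·h[0] + 1/2·h[2]
Solving the 2×2 linear system over states ≠ 1 gives exactly h = [8/3, 0, 8/3] (h[1] = 0 is the target).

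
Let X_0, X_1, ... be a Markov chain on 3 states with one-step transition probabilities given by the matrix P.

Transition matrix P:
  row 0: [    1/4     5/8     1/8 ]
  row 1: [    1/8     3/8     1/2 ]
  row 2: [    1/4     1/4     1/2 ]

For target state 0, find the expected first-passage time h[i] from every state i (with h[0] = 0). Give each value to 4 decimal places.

h = [0.0000, 5.3333, 4.6667]

First-step conditioning: h[0] = 0; for i ≠ 0, h[i] = 1 + Σ_k P[i][k]·h[k].
  h[1] = 1 + 3/8·h[1] + 1/2·h[2]
  h[2] = 1 + 1/4·h[1] + 1/2·h[2]
Solving the 2×2 linear system over states ≠ 0 gives exactly h = [0, 16/3, 14/3] (h[0] = 0 is the target).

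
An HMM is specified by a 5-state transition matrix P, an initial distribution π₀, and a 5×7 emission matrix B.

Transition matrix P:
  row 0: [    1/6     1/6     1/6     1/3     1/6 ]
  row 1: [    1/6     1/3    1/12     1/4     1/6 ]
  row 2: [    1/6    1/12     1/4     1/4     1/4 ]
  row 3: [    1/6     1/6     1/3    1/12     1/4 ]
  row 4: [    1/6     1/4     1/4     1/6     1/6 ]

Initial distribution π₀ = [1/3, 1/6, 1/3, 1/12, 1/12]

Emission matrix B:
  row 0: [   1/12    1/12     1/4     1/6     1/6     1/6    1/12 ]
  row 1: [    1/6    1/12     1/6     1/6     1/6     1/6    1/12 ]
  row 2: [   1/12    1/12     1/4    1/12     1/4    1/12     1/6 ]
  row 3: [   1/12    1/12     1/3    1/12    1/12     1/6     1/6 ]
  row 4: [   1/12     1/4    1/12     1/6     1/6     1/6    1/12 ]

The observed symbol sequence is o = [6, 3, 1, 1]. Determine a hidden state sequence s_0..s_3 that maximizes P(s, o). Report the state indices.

path = [2, 4, 4, 4]

t=0: δ = [2.778e-02, 1.389e-02, 5.556e-02, 1.389e-02, 6.944e-03]  (obs o_0=6)
t=1: δ = [1.543e-03, 7.716e-04, 1.157e-03, 1.157e-03, 2.315e-03]  ψ = [2, 0, 2, 2, 2]  (obs o_1=3)
t=2: δ = [3.215e-05, 4.823e-05, 4.823e-05, 4.287e-05, 9.645e-05]  ψ = [4, 4, 4, 0, 4]  (obs o_2=1)
t=3: δ = [1.340e-06, 2.009e-06, 2.009e-06, 1.340e-06, 4.019e-06]  ψ = [4, 4, 4, 4, 4]  (obs o_3=1)
backtrack: best end state = 4; path = [2, 4, 4, 4]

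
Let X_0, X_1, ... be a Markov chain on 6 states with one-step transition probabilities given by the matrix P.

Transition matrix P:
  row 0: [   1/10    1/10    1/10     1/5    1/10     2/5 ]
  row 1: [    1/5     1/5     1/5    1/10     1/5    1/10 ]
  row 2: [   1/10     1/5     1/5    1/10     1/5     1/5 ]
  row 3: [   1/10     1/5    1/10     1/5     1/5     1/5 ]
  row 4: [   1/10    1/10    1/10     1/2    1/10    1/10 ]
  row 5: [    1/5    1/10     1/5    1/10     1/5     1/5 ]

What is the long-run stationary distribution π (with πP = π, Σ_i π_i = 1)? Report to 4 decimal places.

π = [0.1345, 0.1501, 0.1494, 0.2014, 0.1696, 0.1949]

Balance equations π_j = Σ_i π_i·P[i][j]:
  π_0 = 1/10·π_0 + 1/5·π_1 + 1/10·π_2 + 1/10·π_3 + 1/10·π_4 + 1/5·π_5
  π_1 = 1/10·π_0 + 1/5·π_1 + 1/5·π_2 + 1/5·π_3 + 1/10·π_4 + 1/10·π_5
  π_2 = 1/10·π_0 + 1/5·π_1 + 1/5·π_2 + 1/10·π_3 + 1/10·π_4 + 1/5·π_5
  π_3 = 1/5·π_0 + 1/10·π_1 + 1/10·π_2 + 1/5·π_3 + 1/2·π_4 + 1/10·π_5
  π_4 = 1/10·π_0 + 1/5·π_1 + 1/5·π_2 + 1/5·π_3 + 1/10·π_4 + 1/5·π_5
  normalize: π_0 + π_1 + π_2 + π_3 + π_4 + π_5 = 1
Solving the linear system gives exactly π = [23/171, 77/513, 230/1539, 310/1539, 29/171, 100/513].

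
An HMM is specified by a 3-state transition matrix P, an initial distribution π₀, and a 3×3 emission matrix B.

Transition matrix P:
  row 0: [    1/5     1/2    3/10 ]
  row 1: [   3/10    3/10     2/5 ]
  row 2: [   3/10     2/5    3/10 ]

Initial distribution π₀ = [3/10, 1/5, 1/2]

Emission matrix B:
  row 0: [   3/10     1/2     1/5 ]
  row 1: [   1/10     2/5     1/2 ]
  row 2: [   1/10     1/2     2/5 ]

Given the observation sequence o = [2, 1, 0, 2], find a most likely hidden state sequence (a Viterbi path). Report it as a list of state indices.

path = [2, 1, 0, 1]

t=0: δ = [6.000e-02, 1.000e-01, 2.000e-01]  (obs o_0=2)
t=1: δ = [3.000e-02, 3.200e-02, 3.000e-02]  ψ = [2, 2, 2]  (obs o_1=1)
t=2: δ = [2.880e-03, 1.500e-03, 1.280e-03]  ψ = [1, 0, 1]  (obs o_2=0)
t=3: δ = [1.152e-04, 7.200e-04, 3.456e-04]  ψ = [0, 0, 0]  (obs o_3=2)
backtrack: best end state = 1; path = [2, 1, 0, 1]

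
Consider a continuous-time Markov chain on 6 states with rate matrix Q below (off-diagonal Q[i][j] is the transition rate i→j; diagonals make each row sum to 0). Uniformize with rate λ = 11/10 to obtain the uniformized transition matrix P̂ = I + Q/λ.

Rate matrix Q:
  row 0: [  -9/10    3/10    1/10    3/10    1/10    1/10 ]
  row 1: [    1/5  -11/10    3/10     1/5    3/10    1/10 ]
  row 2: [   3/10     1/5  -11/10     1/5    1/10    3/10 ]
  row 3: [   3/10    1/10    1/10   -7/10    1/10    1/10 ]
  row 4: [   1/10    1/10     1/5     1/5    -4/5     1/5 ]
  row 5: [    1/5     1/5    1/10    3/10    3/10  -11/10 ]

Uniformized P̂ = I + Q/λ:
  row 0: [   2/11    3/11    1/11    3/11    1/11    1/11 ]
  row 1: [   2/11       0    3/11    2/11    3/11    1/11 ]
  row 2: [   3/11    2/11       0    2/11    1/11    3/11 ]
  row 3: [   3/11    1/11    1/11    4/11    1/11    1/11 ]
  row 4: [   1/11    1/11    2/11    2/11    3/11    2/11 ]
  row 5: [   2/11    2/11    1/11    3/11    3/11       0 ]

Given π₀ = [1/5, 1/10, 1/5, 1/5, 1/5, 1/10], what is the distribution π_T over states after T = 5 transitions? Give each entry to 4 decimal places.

t=0: π = [0.2000, 0.1000, 0.2000, 0.2000, 0.2000, 0.1000]
t=1: π = [0.2000, 0.1455, 0.1091, 0.2455, 0.1636, 0.1364]
t=2: π = [0.1992, 0.1364, 0.1223, 0.2570, 0.1719, 0.1132]
t=3: π = [0.2007, 0.1361, 0.1202, 0.2569, 0.1675, 0.1185]
t=4: π = [0.2009, 0.1367, 0.1200, 0.2576, 0.1677, 0.1172]
t=5: π = [0.2009, 0.1366, 0.1201, 0.2576, 0.1676, 0.1173]

π = [0.2009, 0.1366, 0.1201, 0.2576, 0.1676, 0.1173]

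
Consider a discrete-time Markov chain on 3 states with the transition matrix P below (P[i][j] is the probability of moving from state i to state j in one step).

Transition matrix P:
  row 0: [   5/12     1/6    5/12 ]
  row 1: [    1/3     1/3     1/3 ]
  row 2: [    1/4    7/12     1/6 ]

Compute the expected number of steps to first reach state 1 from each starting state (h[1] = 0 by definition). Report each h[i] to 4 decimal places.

h = [3.2727, 0.0000, 2.1818]

First-step conditioning: h[1] = 0; for i ≠ 1, h[i] = 1 + Σ_k P[i][k]·h[k].
  h[0] = 1 + 5/12·h[0] + 5/12·h[2]
  h[2] = 1 + 1/4·h[0] + 1/6·h[2]
Solving the 2×2 linear system over states ≠ 1 gives exactly h = [36/11, 0, 24/11] (h[1] = 0 is the target).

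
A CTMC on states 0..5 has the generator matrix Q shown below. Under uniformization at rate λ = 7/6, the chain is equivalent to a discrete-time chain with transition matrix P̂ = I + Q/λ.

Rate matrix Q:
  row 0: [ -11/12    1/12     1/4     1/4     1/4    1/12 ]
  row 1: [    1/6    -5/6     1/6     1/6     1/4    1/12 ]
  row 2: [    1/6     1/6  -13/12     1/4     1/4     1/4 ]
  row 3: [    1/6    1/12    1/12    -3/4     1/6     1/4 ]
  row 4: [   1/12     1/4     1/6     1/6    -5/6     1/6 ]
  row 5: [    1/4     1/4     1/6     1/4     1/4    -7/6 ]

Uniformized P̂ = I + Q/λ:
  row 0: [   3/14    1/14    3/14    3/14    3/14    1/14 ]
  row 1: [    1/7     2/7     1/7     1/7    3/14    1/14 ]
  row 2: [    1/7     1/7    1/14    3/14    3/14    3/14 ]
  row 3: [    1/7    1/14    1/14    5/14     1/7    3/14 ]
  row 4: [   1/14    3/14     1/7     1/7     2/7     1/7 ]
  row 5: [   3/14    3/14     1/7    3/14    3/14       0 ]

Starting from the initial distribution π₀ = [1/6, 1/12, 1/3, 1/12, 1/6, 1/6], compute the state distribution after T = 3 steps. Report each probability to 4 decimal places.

t=0: π = [0.1667, 0.0833, 0.3333, 0.0833, 0.1667, 0.1667]
t=1: π = [0.1548, 0.1607, 0.1250, 0.2083, 0.2202, 0.1310]
t=2: π = [0.1475, 0.1650, 0.1301, 0.2168, 0.2151, 0.1254]
t=3: π = [0.1470, 0.1647, 0.1286, 0.2181, 0.2142, 0.1274]

π = [0.1470, 0.1647, 0.1286, 0.2181, 0.2142, 0.1274]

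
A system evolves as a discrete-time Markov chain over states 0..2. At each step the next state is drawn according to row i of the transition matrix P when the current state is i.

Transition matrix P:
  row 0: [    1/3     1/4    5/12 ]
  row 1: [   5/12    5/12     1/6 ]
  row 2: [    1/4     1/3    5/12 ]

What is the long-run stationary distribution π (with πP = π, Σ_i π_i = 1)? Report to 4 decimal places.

Balance equations π_j = Σ_i π_i·P[i][j]:
  π_0 = 1/3·π_0 + 5/12·π_1 + 1/4·π_2
  π_1 = 1/4·π_0 + 5/12·π_1 + 1/3·π_2
  normalize: π_0 + π_1 + π_2 = 1
Solving the linear system gives exactly π = [1/3, 1/3, 1/3].

π = [0.3333, 0.3333, 0.3333]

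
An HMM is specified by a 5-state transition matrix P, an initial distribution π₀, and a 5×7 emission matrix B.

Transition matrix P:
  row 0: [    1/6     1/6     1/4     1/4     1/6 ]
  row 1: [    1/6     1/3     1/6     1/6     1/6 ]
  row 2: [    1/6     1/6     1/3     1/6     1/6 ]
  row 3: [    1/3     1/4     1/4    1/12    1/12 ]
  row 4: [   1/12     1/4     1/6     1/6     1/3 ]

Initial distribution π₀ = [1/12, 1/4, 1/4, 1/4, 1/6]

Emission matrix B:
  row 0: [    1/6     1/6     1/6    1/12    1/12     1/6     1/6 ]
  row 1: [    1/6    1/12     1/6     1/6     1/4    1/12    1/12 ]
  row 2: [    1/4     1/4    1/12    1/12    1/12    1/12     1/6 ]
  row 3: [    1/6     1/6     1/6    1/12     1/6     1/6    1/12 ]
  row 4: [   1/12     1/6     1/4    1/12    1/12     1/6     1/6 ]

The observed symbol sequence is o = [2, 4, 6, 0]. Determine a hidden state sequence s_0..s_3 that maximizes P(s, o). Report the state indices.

t=0: δ = [1.389e-02, 4.167e-02, 2.083e-02, 4.167e-02, 4.167e-02]  (obs o_0=2)
t=1: δ = [1.157e-03, 3.472e-03, 8.681e-04, 1.157e-03, 1.157e-03]  ψ = [3, 1, 3, 1, 4]  (obs o_1=4)
t=2: δ = [9.645e-05, 9.645e-05, 9.645e-05, 4.823e-05, 9.645e-05]  ψ = [1, 1, 1, 1, 1]  (obs o_2=6)
t=3: δ = [2.679e-06, 5.358e-06, 8.038e-06, 4.019e-06, 2.679e-06]  ψ = [0, 1, 2, 0, 4]  (obs o_3=0)
backtrack: best end state = 2; path = [1, 1, 2, 2]

path = [1, 1, 2, 2]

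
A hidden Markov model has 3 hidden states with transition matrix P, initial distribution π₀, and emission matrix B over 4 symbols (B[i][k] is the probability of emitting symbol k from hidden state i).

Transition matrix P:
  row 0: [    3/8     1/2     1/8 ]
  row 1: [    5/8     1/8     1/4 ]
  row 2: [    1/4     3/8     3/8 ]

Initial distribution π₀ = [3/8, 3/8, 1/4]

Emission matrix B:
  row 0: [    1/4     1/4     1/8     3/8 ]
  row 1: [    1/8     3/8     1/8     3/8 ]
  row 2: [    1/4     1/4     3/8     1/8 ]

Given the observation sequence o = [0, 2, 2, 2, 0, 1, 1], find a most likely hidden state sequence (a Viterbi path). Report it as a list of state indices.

t=0: δ = [9.375e-02, 4.688e-02, 6.250e-02]  (obs o_0=0)
t=1: δ = [4.395e-03, 5.859e-03, 8.789e-03]  ψ = [0, 0, 2]  (obs o_1=2)
t=2: δ = [4.578e-04, 4.120e-04, 1.236e-03]  ψ = [1, 2, 2]  (obs o_2=2)
t=3: δ = [3.862e-05, 5.794e-05, 1.738e-04]  ψ = [2, 2, 2]  (obs o_3=2)
t=4: δ = [1.086e-05, 8.147e-06, 1.629e-05]  ψ = [2, 2, 2]  (obs o_4=0)
t=5: δ = [1.273e-06, 2.291e-06, 1.528e-06]  ψ = [1, 2, 2]  (obs o_5=1)
t=6: δ = [3.580e-07, 2.387e-07, 1.432e-07]  ψ = [1, 0, 1]  (obs o_6=1)
backtrack: best end state = 0; path = [2, 2, 2, 2, 2, 1, 0]

path = [2, 2, 2, 2, 2, 1, 0]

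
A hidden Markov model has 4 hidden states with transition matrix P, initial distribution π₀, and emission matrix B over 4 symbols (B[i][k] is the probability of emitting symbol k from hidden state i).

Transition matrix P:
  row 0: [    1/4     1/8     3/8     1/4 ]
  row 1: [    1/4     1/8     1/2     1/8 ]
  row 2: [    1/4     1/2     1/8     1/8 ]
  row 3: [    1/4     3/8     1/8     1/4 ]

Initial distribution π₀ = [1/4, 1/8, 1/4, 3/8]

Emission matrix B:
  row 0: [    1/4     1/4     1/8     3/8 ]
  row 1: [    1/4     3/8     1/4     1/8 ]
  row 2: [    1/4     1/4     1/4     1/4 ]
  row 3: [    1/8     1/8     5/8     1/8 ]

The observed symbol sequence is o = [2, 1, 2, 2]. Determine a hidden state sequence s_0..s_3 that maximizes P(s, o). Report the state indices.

path = [3, 1, 2, 1]

t=0: δ = [3.125e-02, 3.125e-02, 6.250e-02, 2.344e-01]  (obs o_0=2)
t=1: δ = [1.465e-02, 3.296e-02, 7.324e-03, 7.324e-03]  ψ = [3, 3, 3, 3]  (obs o_1=1)
t=2: δ = [1.030e-03, 1.030e-03, 4.120e-03, 2.575e-03]  ψ = [1, 1, 1, 1]  (obs o_2=2)
t=3: δ = [1.287e-04, 5.150e-04, 1.287e-04, 4.023e-04]  ψ = [2, 2, 1, 3]  (obs o_3=2)
backtrack: best end state = 1; path = [3, 1, 2, 1]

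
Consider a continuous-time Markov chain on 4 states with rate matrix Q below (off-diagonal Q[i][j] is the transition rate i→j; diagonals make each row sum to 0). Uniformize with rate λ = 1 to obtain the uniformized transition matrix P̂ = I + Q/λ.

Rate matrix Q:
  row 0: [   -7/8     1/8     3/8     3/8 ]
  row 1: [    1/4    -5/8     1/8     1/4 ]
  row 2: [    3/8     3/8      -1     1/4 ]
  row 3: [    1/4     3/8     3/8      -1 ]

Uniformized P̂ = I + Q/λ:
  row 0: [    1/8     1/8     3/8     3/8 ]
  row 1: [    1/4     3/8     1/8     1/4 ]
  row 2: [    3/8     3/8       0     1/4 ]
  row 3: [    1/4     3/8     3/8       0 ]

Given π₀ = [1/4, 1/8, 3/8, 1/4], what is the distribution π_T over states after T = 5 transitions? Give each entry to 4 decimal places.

t=0: π = [0.2500, 0.1250, 0.3750, 0.2500]
t=1: π = [0.2656, 0.3125, 0.2031, 0.2188]
t=2: π = [0.2422, 0.3086, 0.2207, 0.2285]
t=3: π = [0.2473, 0.3145, 0.2151, 0.2231]
t=4: π = [0.2460, 0.3132, 0.2157, 0.2251]
t=5: π = [0.2462, 0.3135, 0.2158, 0.2245]

π = [0.2462, 0.3135, 0.2158, 0.2245]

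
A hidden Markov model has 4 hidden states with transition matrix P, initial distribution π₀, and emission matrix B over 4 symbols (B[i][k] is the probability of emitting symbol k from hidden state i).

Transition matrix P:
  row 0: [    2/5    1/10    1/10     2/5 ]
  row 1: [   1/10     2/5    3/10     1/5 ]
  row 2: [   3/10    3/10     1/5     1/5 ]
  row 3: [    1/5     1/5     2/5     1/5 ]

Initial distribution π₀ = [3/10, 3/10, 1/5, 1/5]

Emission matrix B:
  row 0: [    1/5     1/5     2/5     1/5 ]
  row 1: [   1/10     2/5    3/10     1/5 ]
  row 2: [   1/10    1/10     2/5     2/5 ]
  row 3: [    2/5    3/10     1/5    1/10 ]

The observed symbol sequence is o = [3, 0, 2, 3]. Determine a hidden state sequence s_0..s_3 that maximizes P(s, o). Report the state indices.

t=0: δ = [6.000e-02, 6.000e-02, 8.000e-02, 2.000e-02]  (obs o_0=3)
t=1: δ = [4.800e-03, 2.400e-03, 1.800e-03, 9.600e-03]  ψ = [0, 1, 1, 0]  (obs o_1=0)
t=2: δ = [7.680e-04, 5.760e-04, 1.536e-03, 3.840e-04]  ψ = [0, 3, 3, 0]  (obs o_2=2)
t=3: δ = [9.216e-05, 9.216e-05, 1.229e-04, 3.072e-05]  ψ = [2, 2, 2, 0]  (obs o_3=3)
backtrack: best end state = 2; path = [0, 3, 2, 2]

path = [0, 3, 2, 2]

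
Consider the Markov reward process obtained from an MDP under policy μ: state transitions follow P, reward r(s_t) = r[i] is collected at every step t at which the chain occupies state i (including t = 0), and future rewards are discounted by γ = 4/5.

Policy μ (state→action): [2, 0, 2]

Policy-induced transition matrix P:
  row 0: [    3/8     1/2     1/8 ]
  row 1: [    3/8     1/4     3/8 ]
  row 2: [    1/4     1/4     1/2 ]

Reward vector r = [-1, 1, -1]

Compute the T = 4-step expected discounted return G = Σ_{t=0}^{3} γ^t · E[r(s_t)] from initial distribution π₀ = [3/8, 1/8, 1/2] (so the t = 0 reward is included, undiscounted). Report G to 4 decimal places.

G = -1.3910

t=0: π = [0.3750, 0.1250, 0.5000], E[r] = -0.7500, γ^t·E[r] = -0.750000, running G = -0.750000
t=1: π = [0.3125, 0.3438, 0.3438], E[r] = -0.3125, γ^t·E[r] = -0.250000, running G = -1.000000
t=2: π = [0.3320, 0.3281, 0.3398], E[r] = -0.3438, γ^t·E[r] = -0.220000, running G = -1.220000
t=3: π = [0.3325, 0.3330, 0.3345], E[r] = -0.3340, γ^t·E[r] = -0.171000, running G = -1.391000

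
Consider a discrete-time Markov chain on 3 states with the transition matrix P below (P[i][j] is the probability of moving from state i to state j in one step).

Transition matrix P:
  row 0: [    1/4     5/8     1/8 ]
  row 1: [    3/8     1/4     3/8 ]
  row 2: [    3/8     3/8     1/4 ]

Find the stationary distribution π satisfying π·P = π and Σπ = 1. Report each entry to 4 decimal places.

Balance equations π_j = Σ_i π_i·P[i][j]:
  π_0 = 1/4·π_0 + 3/8·π_1 + 3/8·π_2
  π_1 = 5/8·π_0 + 1/4·π_1 + 3/8·π_2
  normalize: π_0 + π_1 + π_2 = 1
Solving the linear system gives exactly π = [1/3, 11/27, 7/27].

π = [0.3333, 0.4074, 0.2593]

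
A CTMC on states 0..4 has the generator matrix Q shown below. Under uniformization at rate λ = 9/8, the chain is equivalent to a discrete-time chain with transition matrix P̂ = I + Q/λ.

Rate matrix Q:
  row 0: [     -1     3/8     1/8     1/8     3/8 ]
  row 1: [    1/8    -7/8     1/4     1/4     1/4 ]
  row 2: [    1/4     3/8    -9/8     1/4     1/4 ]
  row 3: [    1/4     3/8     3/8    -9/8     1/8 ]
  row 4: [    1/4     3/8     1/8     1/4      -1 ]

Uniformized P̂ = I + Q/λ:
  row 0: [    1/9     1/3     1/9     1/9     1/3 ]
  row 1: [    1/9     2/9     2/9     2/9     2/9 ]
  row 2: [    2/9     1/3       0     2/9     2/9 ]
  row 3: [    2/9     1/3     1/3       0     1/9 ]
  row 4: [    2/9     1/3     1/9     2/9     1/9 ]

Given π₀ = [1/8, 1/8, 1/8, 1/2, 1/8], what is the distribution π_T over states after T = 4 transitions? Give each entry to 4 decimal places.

π = [0.1699, 0.3000, 0.1623, 0.1668, 0.2011]

t=0: π = [0.1250, 0.1250, 0.1250, 0.5000, 0.1250]
t=1: π = [0.1944, 0.3194, 0.2222, 0.0972, 0.1667]
t=2: π = [0.1651, 0.2978, 0.1435, 0.1790, 0.2145]
t=3: π = [0.1708, 0.3002, 0.1680, 0.1641, 0.1968]
t=4: π = [0.1699, 0.3000, 0.1623, 0.1668, 0.2011]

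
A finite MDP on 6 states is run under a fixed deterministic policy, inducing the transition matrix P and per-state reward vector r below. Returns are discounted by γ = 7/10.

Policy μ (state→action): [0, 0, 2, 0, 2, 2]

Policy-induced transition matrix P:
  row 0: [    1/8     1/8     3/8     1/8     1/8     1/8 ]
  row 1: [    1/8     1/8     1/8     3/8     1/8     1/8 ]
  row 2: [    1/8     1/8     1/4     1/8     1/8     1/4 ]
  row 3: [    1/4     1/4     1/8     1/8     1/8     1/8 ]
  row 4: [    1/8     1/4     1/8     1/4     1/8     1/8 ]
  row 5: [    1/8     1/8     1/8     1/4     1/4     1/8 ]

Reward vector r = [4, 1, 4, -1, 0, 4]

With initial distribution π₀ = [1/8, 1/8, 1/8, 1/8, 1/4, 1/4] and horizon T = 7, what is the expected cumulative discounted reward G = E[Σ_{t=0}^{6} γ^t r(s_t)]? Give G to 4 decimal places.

G = 5.8141

t=0: π = [0.1250, 0.1250, 0.1250, 0.1250, 0.2500, 0.2500], E[r] = 2.0000, γ^t·E[r] = 2.000000, running G = 2.000000
t=1: π = [0.1406, 0.1719, 0.1719, 0.2188, 0.1563, 0.1406], E[r] = 1.7656, γ^t·E[r] = 1.235938, running G = 3.235938
t=2: π = [0.1523, 0.1719, 0.1816, 0.2051, 0.1426, 0.1465], E[r] = 1.8887, γ^t·E[r] = 0.925449, running G = 4.161387
t=3: π = [0.1506, 0.1685, 0.1858, 0.2041, 0.1433, 0.1477], E[r] = 1.9009, γ^t·E[r] = 0.652001, running G = 4.813388
t=4: π = [0.1505, 0.1684, 0.1859, 0.2035, 0.1435, 0.1482], E[r] = 1.9034, γ^t·E[r] = 0.457009, running G = 5.270397
t=5: π = [0.1504, 0.1684, 0.1859, 0.2036, 0.1435, 0.1482], E[r] = 1.9029, γ^t·E[r] = 0.319828, running G = 5.590225
t=6: π = [0.1504, 0.1684, 0.1858, 0.2036, 0.1435, 0.1482], E[r] = 1.9029, γ^t·E[r] = 0.223875, running G = 5.814100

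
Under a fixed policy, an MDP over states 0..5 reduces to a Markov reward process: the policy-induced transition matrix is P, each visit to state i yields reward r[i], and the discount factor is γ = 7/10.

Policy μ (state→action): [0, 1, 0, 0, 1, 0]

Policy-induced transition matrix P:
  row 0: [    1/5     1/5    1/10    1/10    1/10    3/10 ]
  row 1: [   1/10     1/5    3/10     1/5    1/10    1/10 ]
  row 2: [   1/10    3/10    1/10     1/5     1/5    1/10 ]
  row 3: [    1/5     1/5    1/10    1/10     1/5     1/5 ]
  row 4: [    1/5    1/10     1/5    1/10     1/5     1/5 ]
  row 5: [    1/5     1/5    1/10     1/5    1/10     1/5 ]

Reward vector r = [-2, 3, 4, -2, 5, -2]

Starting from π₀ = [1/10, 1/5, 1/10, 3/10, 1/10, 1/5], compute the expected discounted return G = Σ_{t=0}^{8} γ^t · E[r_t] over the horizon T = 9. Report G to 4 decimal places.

t=0: π = [0.1000, 0.2000, 0.1000, 0.3000, 0.1000, 0.2000], E[r] = 0.3000, γ^t·E[r] = 0.300000, running G = 0.300000
t=1: π = [0.1700, 0.2000, 0.1500, 0.1500, 0.1500, 0.1800], E[r] = 0.9500, γ^t·E[r] = 0.665000, running G = 0.965000
t=2: π = [0.1650, 0.2000, 0.1550, 0.1530, 0.1450, 0.1820], E[r] = 0.9450, γ^t·E[r] = 0.463050, running G = 1.428050
t=3: π = [0.1645, 0.2010, 0.1545, 0.1537, 0.1453, 0.1810], E[r] = 0.9491, γ^t·E[r] = 0.325541, running G = 1.753591
t=4: π = [0.1645, 0.2009, 0.1547, 0.1537, 0.1454, 0.1809], E[r] = 0.9504, γ^t·E[r] = 0.228198, running G = 1.981790
t=5: π = [0.1644, 0.2009, 0.1547, 0.1537, 0.1454, 0.1809], E[r] = 0.9506, γ^t·E[r] = 0.159770, running G = 2.141559
t=6: π = [0.1644, 0.2009, 0.1547, 0.1537, 0.1454, 0.1809], E[r] = 0.9506, γ^t·E[r] = 0.111842, running G = 2.253402
t=7: π = [0.1644, 0.2009, 0.1547, 0.1537, 0.1454, 0.1809], E[r] = 0.9506, γ^t·E[r] = 0.078290, running G = 2.331692
t=8: π = [0.1644, 0.2009, 0.1547, 0.1537, 0.1454, 0.1809], E[r] = 0.9506, γ^t·E[r] = 0.054803, running G = 2.386495

G = 2.3865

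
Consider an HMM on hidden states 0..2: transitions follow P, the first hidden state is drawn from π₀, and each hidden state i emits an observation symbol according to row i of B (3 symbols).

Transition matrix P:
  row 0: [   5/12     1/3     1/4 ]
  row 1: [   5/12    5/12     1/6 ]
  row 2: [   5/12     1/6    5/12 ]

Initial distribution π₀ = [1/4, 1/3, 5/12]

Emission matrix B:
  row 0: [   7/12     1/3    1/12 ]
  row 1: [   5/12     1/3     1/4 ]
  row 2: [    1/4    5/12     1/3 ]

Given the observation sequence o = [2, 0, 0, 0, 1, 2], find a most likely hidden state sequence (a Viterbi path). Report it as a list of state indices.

path = [2, 0, 0, 0, 2, 2]

t=0: δ = [2.083e-02, 8.333e-02, 1.389e-01]  (obs o_0=2)
t=1: δ = [3.376e-02, 1.447e-02, 1.447e-02]  ψ = [2, 1, 2]  (obs o_1=0)
t=2: δ = [8.205e-03, 4.689e-03, 2.110e-03]  ψ = [0, 0, 0]  (obs o_2=0)
t=3: δ = [1.994e-03, 1.140e-03, 5.128e-04]  ψ = [0, 0, 0]  (obs o_3=0)
t=4: δ = [2.770e-04, 2.216e-04, 2.077e-04]  ψ = [0, 0, 0]  (obs o_4=1)
t=5: δ = [9.617e-06, 2.308e-05, 2.885e-05]  ψ = [0, 0, 2]  (obs o_5=2)
backtrack: best end state = 2; path = [2, 0, 0, 0, 2, 2]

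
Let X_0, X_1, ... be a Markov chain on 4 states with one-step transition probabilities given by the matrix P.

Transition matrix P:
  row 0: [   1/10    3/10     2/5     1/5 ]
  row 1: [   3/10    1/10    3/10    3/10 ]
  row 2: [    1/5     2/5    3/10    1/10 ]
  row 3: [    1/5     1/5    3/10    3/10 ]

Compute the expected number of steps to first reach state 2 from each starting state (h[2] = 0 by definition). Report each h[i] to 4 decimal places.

h = [2.8385, 3.0990, 0.0000, 3.1250]

First-step conditioning: h[2] = 0; for i ≠ 2, h[i] = 1 + Σ_k P[i][k]·h[k].
  h[0] = 1 + 1/10·h[0] + 3/10·h[1] + 1/5·h[3]
  h[1] = 1 + 3/10·h[0] + 1/10·h[1] + 3/10·h[3]
  h[3] = 1 + 1/5·h[0] + 1/5·h[1] + 3/10·h[3]
Solving the 3×3 linear system over states ≠ 2 gives exactly h = [545/192, 595/192, 0, 25/8] (h[2] = 0 is the target).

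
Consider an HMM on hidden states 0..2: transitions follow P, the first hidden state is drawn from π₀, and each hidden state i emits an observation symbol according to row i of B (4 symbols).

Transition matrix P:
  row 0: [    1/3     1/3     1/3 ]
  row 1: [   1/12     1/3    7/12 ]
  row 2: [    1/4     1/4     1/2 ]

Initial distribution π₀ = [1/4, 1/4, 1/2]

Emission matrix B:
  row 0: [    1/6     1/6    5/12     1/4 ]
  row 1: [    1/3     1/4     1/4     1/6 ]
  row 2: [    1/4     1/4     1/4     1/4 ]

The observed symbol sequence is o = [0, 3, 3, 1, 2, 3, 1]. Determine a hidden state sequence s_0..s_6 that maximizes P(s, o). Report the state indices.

t=0: δ = [4.167e-02, 8.333e-02, 1.250e-01]  (obs o_0=0)
t=1: δ = [7.812e-03, 5.208e-03, 1.562e-02]  ψ = [2, 2, 2]  (obs o_1=3)
t=2: δ = [9.766e-04, 6.510e-04, 1.953e-03]  ψ = [2, 2, 2]  (obs o_2=3)
t=3: δ = [8.138e-05, 1.221e-04, 2.441e-04]  ψ = [2, 2, 2]  (obs o_3=1)
t=4: δ = [2.543e-05, 1.526e-05, 3.052e-05]  ψ = [2, 2, 2]  (obs o_4=2)
t=5: δ = [2.119e-06, 1.413e-06, 3.815e-06]  ψ = [0, 0, 2]  (obs o_5=3)
t=6: δ = [1.589e-07, 2.384e-07, 4.768e-07]  ψ = [2, 2, 2]  (obs o_6=1)
backtrack: best end state = 2; path = [2, 2, 2, 2, 2, 2, 2]

path = [2, 2, 2, 2, 2, 2, 2]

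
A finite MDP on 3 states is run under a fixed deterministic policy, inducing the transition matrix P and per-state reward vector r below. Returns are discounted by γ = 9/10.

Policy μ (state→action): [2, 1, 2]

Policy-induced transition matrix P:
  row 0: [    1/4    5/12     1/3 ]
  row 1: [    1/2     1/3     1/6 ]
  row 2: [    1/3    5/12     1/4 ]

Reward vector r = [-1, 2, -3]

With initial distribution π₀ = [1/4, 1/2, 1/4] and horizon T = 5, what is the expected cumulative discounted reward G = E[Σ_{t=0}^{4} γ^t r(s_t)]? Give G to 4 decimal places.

G = -1.0562

t=0: π = [0.2500, 0.5000, 0.2500], E[r] = 0.0000, γ^t·E[r] = 0.000000, running G = 0.000000
t=1: π = [0.3958, 0.3750, 0.2292], E[r] = -0.3333, γ^t·E[r] = -0.300000, running G = -0.300000
t=2: π = [0.3628, 0.3854, 0.2517], E[r] = -0.3472, γ^t·E[r] = -0.281250, running G = -0.581250
t=3: π = [0.3673, 0.3845, 0.2481], E[r] = -0.3426, γ^t·E[r] = -0.249750, running G = -0.831000
t=4: π = [0.3668, 0.3846, 0.2486], E[r] = -0.3433, γ^t·E[r] = -0.225218, running G = -1.056218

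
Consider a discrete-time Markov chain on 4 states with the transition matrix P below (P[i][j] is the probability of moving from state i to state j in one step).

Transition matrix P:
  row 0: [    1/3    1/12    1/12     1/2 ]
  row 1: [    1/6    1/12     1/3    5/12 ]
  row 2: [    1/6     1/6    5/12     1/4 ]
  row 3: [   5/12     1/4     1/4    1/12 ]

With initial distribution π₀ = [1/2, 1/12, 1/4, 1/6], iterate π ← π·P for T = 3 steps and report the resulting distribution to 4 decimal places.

π = [0.2888, 0.1515, 0.2539, 0.3058]

t=0: π = [0.5000, 0.0833, 0.2500, 0.1667]
t=1: π = [0.2917, 0.1319, 0.2153, 0.3611]
t=2: π = [0.3056, 0.1615, 0.2483, 0.2847]
t=3: π = [0.2888, 0.1515, 0.2539, 0.3058]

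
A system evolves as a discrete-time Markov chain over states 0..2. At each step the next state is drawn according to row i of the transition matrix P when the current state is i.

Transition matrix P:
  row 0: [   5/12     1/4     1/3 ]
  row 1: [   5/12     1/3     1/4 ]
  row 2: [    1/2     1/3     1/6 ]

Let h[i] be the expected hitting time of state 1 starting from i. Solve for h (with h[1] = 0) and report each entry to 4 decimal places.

First-step conditioning: h[1] = 0; for i ≠ 1, h[i] = 1 + Σ_k P[i][k]·h[k].
  h[0] = 1 + 5/12·h[0] + 1/3·h[2]
  h[2] = 1 + 1/2·h[0] + 1/6·h[2]
Solving the 2×2 linear system over states ≠ 1 gives exactly h = [84/23, 0, 78/23] (h[1] = 0 is the target).

h = [3.6522, 0.0000, 3.3913]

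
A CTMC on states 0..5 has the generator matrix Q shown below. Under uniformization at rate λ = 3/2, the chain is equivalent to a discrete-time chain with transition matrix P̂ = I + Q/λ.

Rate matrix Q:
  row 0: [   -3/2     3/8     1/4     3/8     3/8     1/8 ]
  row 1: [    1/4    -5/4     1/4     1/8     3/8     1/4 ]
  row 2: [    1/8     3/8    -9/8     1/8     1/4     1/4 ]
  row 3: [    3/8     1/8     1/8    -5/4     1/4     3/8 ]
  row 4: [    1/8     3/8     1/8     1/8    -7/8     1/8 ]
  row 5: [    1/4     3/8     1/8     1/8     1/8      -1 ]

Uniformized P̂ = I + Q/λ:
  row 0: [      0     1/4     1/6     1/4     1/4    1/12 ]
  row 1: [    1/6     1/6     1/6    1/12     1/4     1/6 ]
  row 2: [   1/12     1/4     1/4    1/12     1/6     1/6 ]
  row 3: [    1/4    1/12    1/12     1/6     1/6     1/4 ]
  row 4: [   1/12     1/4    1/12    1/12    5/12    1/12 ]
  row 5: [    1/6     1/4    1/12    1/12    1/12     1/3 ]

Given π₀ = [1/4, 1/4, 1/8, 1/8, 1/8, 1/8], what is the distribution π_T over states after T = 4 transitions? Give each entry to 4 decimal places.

π = [0.1244, 0.2132, 0.1338, 0.1135, 0.2400, 0.1751]

t=0: π = [0.2500, 0.2500, 0.1250, 0.1250, 0.1250, 0.1250]
t=1: π = [0.1146, 0.2083, 0.1458, 0.1354, 0.2292, 0.1667]
t=2: π = [0.1276, 0.2101, 0.1345, 0.1137, 0.2370, 0.1771]
t=3: π = [0.1239, 0.2135, 0.1339, 0.1141, 0.2393, 0.1753]
t=4: π = [0.1244, 0.2132, 0.1338, 0.1135, 0.2400, 0.1751]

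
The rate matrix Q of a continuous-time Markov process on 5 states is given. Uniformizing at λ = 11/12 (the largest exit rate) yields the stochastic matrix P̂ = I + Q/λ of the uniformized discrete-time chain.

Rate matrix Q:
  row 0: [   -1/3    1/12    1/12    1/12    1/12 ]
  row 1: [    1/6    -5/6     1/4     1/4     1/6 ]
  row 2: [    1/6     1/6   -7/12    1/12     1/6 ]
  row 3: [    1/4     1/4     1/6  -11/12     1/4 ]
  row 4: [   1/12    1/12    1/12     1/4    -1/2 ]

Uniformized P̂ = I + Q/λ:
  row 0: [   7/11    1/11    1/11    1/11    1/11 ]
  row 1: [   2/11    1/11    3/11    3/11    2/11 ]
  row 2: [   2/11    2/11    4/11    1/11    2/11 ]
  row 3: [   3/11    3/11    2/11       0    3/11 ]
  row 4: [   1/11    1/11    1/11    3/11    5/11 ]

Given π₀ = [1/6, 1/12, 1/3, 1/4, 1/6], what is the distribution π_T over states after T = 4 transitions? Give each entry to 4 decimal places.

π = [0.3133, 0.1334, 0.1781, 0.1450, 0.2303]

t=0: π = [0.1667, 0.0833, 0.3333, 0.2500, 0.1667]
t=1: π = [0.2652, 0.1667, 0.2197, 0.1136, 0.2348]
t=2: π = [0.2913, 0.1315, 0.1915, 0.1536, 0.2321]
t=3: π = [0.3071, 0.1362, 0.1810, 0.1431, 0.2326]
t=4: π = [0.3133, 0.1334, 0.1781, 0.1450, 0.2303]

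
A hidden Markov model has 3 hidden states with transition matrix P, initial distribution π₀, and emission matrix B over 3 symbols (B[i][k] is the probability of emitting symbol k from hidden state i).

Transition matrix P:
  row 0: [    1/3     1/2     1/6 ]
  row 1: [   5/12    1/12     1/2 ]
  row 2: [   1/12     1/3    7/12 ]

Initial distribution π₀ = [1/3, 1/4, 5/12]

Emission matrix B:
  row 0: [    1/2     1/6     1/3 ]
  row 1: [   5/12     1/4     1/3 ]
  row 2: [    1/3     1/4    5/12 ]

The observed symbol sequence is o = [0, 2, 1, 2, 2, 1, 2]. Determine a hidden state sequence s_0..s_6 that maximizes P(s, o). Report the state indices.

t=0: δ = [1.667e-01, 1.042e-01, 1.389e-01]  (obs o_0=0)
t=1: δ = [1.852e-02, 2.778e-02, 3.376e-02]  ψ = [0, 0, 2]  (obs o_1=2)
t=2: δ = [1.929e-03, 2.813e-03, 4.923e-03]  ψ = [1, 2, 2]  (obs o_2=1)
t=3: δ = [3.907e-04, 5.470e-04, 1.197e-03]  ψ = [1, 2, 2]  (obs o_3=2)
t=4: δ = [7.597e-05, 1.330e-04, 2.908e-04]  ψ = [1, 2, 2]  (obs o_4=2)
t=5: δ = [9.233e-06, 2.424e-05, 4.241e-05]  ψ = [1, 2, 2]  (obs o_5=1)
t=6: δ = [3.366e-06, 4.713e-06, 1.031e-05]  ψ = [1, 2, 2]  (obs o_6=2)
backtrack: best end state = 2; path = [2, 2, 2, 2, 2, 2, 2]

path = [2, 2, 2, 2, 2, 2, 2]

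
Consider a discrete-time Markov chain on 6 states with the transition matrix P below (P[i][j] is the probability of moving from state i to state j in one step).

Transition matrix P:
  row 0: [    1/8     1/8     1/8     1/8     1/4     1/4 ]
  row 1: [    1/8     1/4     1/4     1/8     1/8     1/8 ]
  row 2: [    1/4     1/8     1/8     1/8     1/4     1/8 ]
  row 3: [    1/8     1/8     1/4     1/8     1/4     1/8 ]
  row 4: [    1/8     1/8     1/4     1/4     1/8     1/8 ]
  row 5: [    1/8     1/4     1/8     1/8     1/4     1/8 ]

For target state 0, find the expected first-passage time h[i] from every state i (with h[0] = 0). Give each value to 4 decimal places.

h = [0.0000, 6.6207, 5.8851, 6.6207, 6.6207, 6.7126]

First-step conditioning: h[0] = 0; for i ≠ 0, h[i] = 1 + Σ_k P[i][k]·h[k].
  h[1] = 1 + 1/4·h[1] + 1/4·h[2] + 1/8·h[3] + 1/8·h[4] + 1/8·h[5]
  h[2] = 1 + 1/8·h[1] + 1/8·h[2] + 1/8·h[3] + 1/4·h[4] + 1/8·h[5]
  h[3] = 1 + 1/8·h[1] + 1/4·h[2] + 1/8·h[3] + 1/4·h[4] + 1/8·h[5]
  h[4] = 1 + 1/8·h[1] + 1/4·h[2] + 1/4·h[3] + 1/8·h[4] + 1/8·h[5]
  h[5] = 1 + 1/4·h[1] + 1/8·h[2] + 1/8·h[3] + 1/4·h[4] + 1/8·h[5]
Solving the 5×5 linear system over states ≠ 0 gives exactly h = [0, 192/29, 512/87, 192/29, 192/29, 584/87] (h[0] = 0 is the target).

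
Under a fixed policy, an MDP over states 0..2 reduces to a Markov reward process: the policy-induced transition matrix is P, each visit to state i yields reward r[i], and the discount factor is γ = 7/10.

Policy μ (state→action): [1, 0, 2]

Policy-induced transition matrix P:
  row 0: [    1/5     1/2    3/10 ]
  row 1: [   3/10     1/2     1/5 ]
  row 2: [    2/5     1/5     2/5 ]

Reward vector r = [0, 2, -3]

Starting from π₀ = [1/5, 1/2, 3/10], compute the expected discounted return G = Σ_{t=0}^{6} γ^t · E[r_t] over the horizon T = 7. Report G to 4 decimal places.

G = 0.0422

t=0: π = [0.2000, 0.5000, 0.3000], E[r] = 0.1000, γ^t·E[r] = 0.100000, running G = 0.100000
t=1: π = [0.3100, 0.4100, 0.2800], E[r] = -0.0200, γ^t·E[r] = -0.014000, running G = 0.086000
t=2: π = [0.2970, 0.4160, 0.2870], E[r] = -0.0290, γ^t·E[r] = -0.014210, running G = 0.071790
t=3: π = [0.2990, 0.4139, 0.2871], E[r] = -0.0335, γ^t·E[r] = -0.011491, running G = 0.060300
t=4: π = [0.2988, 0.4139, 0.2873], E[r] = -0.0342, γ^t·E[r] = -0.008216, running G = 0.052083
t=5: π = [0.2989, 0.4138, 0.2873], E[r] = -0.0344, γ^t·E[r] = -0.005786, running G = 0.046297
t=6: π = [0.2988, 0.4138, 0.2874], E[r] = -0.0345, γ^t·E[r] = -0.004055, running G = 0.042242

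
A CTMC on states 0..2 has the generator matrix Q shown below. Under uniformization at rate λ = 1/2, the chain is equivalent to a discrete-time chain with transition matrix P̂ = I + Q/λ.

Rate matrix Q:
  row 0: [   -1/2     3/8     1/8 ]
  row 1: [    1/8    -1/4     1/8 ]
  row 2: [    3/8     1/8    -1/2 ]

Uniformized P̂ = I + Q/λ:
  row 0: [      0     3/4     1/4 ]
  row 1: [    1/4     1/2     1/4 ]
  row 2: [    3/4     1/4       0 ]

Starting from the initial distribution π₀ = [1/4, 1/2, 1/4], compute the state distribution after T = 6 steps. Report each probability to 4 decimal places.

π = [0.2798, 0.5201, 0.2000]

t=0: π = [0.2500, 0.5000, 0.2500]
t=1: π = [0.3125, 0.5000, 0.1875]
t=2: π = [0.2656, 0.5313, 0.2031]
t=3: π = [0.2852, 0.5156, 0.1992]
t=4: π = [0.2783, 0.5215, 0.2002]
t=5: π = [0.2805, 0.5195, 0.2000]
t=6: π = [0.2798, 0.5201, 0.2000]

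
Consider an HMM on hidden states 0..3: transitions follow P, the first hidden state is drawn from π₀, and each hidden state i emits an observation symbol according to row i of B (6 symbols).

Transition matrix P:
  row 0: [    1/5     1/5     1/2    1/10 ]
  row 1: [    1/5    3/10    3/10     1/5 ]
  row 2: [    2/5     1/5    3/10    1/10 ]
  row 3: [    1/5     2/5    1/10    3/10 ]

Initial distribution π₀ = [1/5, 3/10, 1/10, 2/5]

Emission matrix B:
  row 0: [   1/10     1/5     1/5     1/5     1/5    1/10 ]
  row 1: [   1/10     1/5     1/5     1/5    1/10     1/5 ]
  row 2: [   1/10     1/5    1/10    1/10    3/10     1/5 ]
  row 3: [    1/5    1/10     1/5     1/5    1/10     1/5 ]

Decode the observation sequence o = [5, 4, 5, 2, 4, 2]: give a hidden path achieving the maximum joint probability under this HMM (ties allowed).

path = [1, 2, 2, 0, 2, 0]

t=0: δ = [2.000e-02, 6.000e-02, 2.000e-02, 8.000e-02]  (obs o_0=5)
t=1: δ = [3.200e-03, 3.200e-03, 5.400e-03, 2.400e-03]  ψ = [3, 3, 1, 3]  (obs o_1=4)
t=2: δ = [2.160e-04, 2.160e-04, 3.240e-04, 1.440e-04]  ψ = [2, 2, 2, 3]  (obs o_2=5)
t=3: δ = [2.592e-05, 1.296e-05, 1.080e-05, 8.640e-06]  ψ = [2, 1, 0, 1]  (obs o_3=2)
t=4: δ = [1.037e-06, 5.184e-07, 3.888e-06, 2.592e-07]  ψ = [0, 0, 0, 0]  (obs o_4=4)
t=5: δ = [3.110e-07, 1.555e-07, 1.166e-07, 7.776e-08]  ψ = [2, 2, 2, 2]  (obs o_5=2)
backtrack: best end state = 0; path = [1, 2, 2, 0, 2, 0]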